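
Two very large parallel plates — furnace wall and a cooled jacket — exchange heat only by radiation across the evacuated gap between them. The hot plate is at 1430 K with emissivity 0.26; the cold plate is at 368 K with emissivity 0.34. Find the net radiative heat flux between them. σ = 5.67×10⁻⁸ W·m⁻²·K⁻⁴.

For two infinite grey parallel plates, q = σ(T₁⁴ − T₂⁴)/(1/ε₁ + 1/ε₂ − 1).
T₁⁴ − T₂⁴ = 4.182×10¹² − 1.834×10¹⁰ = 4.163×10¹² K⁴.
1/ε₁ + 1/ε₂ − 1 = 3.846 + 2.941 − 1 = 5.787.
q = 5.67×10⁻⁸ × 4.163×10¹² / 5.787.

q ≈ 40800 W/m²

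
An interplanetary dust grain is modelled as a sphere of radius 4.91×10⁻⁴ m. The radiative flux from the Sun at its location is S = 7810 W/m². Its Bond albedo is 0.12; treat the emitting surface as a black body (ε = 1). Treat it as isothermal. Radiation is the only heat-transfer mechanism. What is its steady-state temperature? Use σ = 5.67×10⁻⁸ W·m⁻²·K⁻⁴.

T ≈ 417 K

At equilibrium, absorbed power = emitted power.
Absorbing cross-section = πr² = 7.574×10⁻⁷ m²; emitting surface = 4πr² = 3.030×10⁻⁶ m² (ratio 4).
(1−a)S·A_cross = εσ·A_surf·T⁴  ⇒  T⁴ = (1−a)S/(4σ).
T⁴ = 0.880·7810/(4·5.67×10⁻⁸) = 3.030×10¹⁰ K⁴.
T = (3.030×10¹⁰)^(1/4).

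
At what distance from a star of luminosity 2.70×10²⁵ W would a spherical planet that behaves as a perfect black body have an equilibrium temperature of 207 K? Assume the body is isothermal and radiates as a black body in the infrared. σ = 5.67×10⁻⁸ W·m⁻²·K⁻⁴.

d ≈ 7.18×10¹⁰ m

For an isothermal black-emitting sphere, (1−a)S·πr² = σ·4πr²·T⁴ ⇒ S = 4σT⁴/(1−a).
S = 4·5.67×10⁻⁸·(207)⁴/1.00 = 416.4 W/m².
Flux falls as S = L/(4πd²), so d = √(L/(4πS)) = √(2.70×10²⁵/(4π·416.4)).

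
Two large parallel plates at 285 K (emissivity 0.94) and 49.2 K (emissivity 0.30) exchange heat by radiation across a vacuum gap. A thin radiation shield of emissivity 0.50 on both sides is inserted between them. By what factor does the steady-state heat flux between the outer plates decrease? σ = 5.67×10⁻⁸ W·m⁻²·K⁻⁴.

Without shield: q₀ = σΔ(T⁴)/(1/ε₁+1/ε₂−1) with denominator 3.397.
With shield the two gaps are in series; the resistances add: (1/ε₁+1/ε_s−1)+(1/ε_s+1/ε₂−1) = 2.064+4.333 = 6.397.
Heat-flux ratio q₀/q = 6.397/3.397.

factor ≈ 1.88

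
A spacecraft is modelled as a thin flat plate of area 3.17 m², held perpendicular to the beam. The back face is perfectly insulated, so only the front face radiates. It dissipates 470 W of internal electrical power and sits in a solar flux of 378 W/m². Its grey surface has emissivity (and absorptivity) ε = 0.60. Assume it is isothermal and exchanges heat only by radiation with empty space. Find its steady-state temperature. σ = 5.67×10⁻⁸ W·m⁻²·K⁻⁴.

At steady state, absorbed solar power + internal power = radiated power.
Absorbed: α·S·A_cross = 0.60·378·3.170 = 719.0 W (cross-section A).
Total input = 719.0 + 470 = 1189 W.
Radiated: εσ·A_surf·T⁴ with A_surf = A = 3.170 m².
T⁴ = 1189/(0.60·5.67×10⁻⁸·3.170) = 1.102×10¹⁰ K⁴.

T ≈ 324 K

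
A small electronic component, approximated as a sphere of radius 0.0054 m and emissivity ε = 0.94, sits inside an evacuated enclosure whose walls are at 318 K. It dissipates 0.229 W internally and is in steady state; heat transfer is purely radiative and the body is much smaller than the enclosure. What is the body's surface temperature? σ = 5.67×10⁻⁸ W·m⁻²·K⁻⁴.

T ≈ 385 K

For a small grey body in a large enclosure, net radiated power = εσA(T⁴ − T_w⁴).
Steady state: P = εσA(T⁴ − T_w⁴) with A = 4πr² = 3.664×10⁻⁴ m².
T⁴ = P/(εσA) + T_w⁴ = 0.229/(0.94·5.67×10⁻⁸·3.664×10⁻⁴) + (318)⁴
    = 1.173×10¹⁰ + 1.023×10¹⁰ = 2.195×10¹⁰ K⁴.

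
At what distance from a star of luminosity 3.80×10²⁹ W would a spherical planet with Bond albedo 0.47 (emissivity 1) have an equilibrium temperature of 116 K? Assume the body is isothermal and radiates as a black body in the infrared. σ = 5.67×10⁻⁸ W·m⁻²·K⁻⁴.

For an isothermal black-emitting sphere, (1−a)S·πr² = σ·4πr²·T⁴ ⇒ S = 4σT⁴/(1−a).
S = 4·5.67×10⁻⁸·(116)⁴/0.530 = 77.48 W/m².
Flux falls as S = L/(4πd²), so d = √(L/(4πS)) = √(3.80×10²⁹/(4π·77.48)).

d ≈ 1.98×10¹³ m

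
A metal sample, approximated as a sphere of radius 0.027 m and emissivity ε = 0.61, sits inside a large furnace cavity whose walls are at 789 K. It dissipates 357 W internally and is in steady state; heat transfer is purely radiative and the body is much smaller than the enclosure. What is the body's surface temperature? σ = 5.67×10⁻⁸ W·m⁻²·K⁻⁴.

T ≈ 1110 K

For a small grey body in a large enclosure, net radiated power = εσA(T⁴ − T_w⁴).
Steady state: P = εσA(T⁴ − T_w⁴) with A = 4πr² = 0.009161 m².
T⁴ = P/(εσA) + T_w⁴ = 357/(0.61·5.67×10⁻⁸·0.009161) + (789)⁴
    = 1.127×10¹² + 3.875×10¹¹ = 1.514×10¹² K⁴.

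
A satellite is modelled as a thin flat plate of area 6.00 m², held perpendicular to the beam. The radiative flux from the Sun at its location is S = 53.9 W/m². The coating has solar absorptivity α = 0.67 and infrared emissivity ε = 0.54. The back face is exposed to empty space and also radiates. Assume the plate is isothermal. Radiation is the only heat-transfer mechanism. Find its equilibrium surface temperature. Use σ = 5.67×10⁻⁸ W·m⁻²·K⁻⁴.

At equilibrium, absorbed power = emitted power.
Absorbing cross-section = A = 6.000 m²; emitting surface = 2A = 12.00 m² (ratio 2).
αS·A_cross = εσ·A_surf·T⁴  ⇒  T⁴ = αS/(ε·2σ).
T⁴ = 0.670·53.9/(0.54·2·5.67×10⁻⁸) = 5.897×10⁸ K⁴.
T = (5.897×10⁸)^(1/4).

T ≈ 156 K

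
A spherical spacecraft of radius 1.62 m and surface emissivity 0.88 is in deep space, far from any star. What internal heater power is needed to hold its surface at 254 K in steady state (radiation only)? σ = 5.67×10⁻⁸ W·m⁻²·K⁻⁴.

P = εσ·4πr²·T⁴.
4πr² = 32.98 m²; T⁴ = 4.162×10⁹ K⁴.
P = 0.88·5.67×10⁻⁸·32.98·4.162×10⁹.

P ≈ 6850 W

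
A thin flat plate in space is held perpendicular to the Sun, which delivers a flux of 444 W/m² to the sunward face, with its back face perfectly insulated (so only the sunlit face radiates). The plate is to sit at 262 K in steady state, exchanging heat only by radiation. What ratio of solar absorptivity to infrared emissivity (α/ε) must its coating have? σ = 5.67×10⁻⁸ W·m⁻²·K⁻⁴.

α/ε ≈ 0.602

Balance: αS·A = εσ·1A·T⁴ ⇒ α/ε = σT⁴/S.
α/ε = 5.67×10⁻⁸·(262)⁴/444 = 5.67×10⁻⁸·4.712×10⁹/444.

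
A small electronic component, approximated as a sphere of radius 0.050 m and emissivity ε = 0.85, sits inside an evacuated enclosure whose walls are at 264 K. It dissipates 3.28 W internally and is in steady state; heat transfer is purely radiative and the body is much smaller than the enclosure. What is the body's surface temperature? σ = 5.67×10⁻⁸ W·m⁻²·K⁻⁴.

For a small grey body in a large enclosure, net radiated power = εσA(T⁴ − T_w⁴).
Steady state: P = εσA(T⁴ − T_w⁴) with A = 4πr² = 0.03142 m².
T⁴ = P/(εσA) + T_w⁴ = 3.28/(0.85·5.67×10⁻⁸·0.03142) + (264)⁴
    = 2.166×10⁹ + 4.858×10⁹ = 7.024×10⁹ K⁴.

T ≈ 289 K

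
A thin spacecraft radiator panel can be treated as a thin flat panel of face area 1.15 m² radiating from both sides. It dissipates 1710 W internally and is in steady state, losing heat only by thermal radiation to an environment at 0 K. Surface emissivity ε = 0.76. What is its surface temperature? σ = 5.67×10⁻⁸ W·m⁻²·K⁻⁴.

Steady state: internal power = radiated power, P = εσA T⁴.
Radiating area A = 2·1.15 = 2.300 m².
T⁴ = P/(εσA) = 1710/(0.76·5.67×10⁻⁸·2.300) = 1.725×10¹⁰ K⁴.
T = (1.725×10¹⁰)^(1/4).

T ≈ 362 K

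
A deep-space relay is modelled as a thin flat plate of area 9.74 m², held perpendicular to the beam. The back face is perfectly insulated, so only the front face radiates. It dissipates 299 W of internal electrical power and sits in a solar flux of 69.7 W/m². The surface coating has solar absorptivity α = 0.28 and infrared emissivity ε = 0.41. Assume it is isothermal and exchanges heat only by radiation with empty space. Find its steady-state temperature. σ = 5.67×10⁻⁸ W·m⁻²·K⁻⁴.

At steady state, absorbed solar power + internal power = radiated power.
Absorbed: α·S·A_cross = 0.28·69.7·9.740 = 190.1 W (cross-section A).
Total input = 190.1 + 299 = 489.1 W.
Radiated: εσ·A_surf·T⁴ with A_surf = A = 9.740 m².
T⁴ = 489.1/(0.41·5.67×10⁻⁸·9.740) = 2.160×10⁹ K⁴.

T ≈ 216 K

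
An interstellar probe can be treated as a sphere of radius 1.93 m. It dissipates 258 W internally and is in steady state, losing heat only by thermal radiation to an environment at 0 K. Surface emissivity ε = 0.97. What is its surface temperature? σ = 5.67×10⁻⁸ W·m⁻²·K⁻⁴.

T ≈ 100 K

Steady state: internal power = radiated power, P = εσA T⁴.
Radiating area A = 4πr² = 46.81 m².
T⁴ = P/(εσA) = 258/(0.97·5.67×10⁻⁸·46.81) = 1.002×10⁸ K⁴.
T = (1.002×10⁸)^(1/4).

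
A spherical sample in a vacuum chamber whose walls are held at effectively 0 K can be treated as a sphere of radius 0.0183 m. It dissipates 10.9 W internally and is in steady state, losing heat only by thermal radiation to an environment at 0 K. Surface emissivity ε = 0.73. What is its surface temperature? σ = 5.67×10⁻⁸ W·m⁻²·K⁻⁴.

Steady state: internal power = radiated power, P = εσA T⁴.
Radiating area A = 4πr² = 0.004208 m².
T⁴ = P/(εσA) = 10.9/(0.73·5.67×10⁻⁸·0.004208) = 6.258×10¹⁰ K⁴.
T = (6.258×10¹⁰)^(1/4).

T ≈ 500 K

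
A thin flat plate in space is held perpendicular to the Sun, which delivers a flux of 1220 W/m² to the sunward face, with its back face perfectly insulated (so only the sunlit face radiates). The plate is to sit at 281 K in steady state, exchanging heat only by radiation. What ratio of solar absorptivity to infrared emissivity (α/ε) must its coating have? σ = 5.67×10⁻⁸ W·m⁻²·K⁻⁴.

α/ε ≈ 0.290

Balance: αS·A = εσ·1A·T⁴ ⇒ α/ε = σT⁴/S.
α/ε = 5.67×10⁻⁸·(281)⁴/1220 = 5.67×10⁻⁸·6.235×10⁹/1220.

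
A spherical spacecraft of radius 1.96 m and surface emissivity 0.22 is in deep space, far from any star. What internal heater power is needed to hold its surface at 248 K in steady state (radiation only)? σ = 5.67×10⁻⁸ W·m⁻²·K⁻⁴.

P = εσ·4πr²·T⁴.
4πr² = 48.27 m²; T⁴ = 3.783×10⁹ K⁴.
P = 0.22·5.67×10⁻⁸·48.27·3.783×10⁹.

P ≈ 2280 W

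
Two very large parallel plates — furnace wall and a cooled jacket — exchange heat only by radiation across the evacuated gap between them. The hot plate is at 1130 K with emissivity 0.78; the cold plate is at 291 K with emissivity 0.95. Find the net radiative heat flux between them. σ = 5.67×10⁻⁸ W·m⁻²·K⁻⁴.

For two infinite grey parallel plates, q = σ(T₁⁴ − T₂⁴)/(1/ε₁ + 1/ε₂ − 1).
T₁⁴ − T₂⁴ = 1.630×10¹² − 7.171×10⁹ = 1.623×10¹² K⁴.
1/ε₁ + 1/ε₂ − 1 = 1.282 + 1.053 − 1 = 1.335.
q = 5.67×10⁻⁸ × 1.623×10¹² / 1.335.

q ≈ 69000 W/m²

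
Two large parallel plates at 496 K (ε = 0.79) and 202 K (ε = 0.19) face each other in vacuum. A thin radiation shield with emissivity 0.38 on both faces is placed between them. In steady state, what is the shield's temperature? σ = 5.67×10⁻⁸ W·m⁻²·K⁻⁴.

In steady state the net flux on the hot side equals that on the cold side.
σ(T₁⁴−T_s⁴)/D₁ = σ(T_s⁴−T₂⁴)/D₂, with D₁ = 1/ε₁+1/ε_s−1 = 2.897, D₂ = 1/ε_s+1/ε₂−1 = 6.895.
Solve for T_s⁴: T_s⁴ = (D₂·T₁⁴ + D₁·T₂⁴)/(D₁+D₂) = 4.311×10¹⁰ K⁴.

T_s ≈ 456 K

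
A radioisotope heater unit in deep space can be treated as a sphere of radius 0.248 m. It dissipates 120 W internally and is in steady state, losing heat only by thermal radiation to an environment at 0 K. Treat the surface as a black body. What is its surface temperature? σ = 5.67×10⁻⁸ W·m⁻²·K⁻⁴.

Steady state: internal power = radiated power, P = εσA T⁴.
Radiating area A = 4πr² = 0.7729 m².
T⁴ = P/(εσA) = 120/(1.0·5.67×10⁻⁸·0.7729) = 2.738×10⁹ K⁴.
T = (2.738×10⁹)^(1/4).

T ≈ 229 K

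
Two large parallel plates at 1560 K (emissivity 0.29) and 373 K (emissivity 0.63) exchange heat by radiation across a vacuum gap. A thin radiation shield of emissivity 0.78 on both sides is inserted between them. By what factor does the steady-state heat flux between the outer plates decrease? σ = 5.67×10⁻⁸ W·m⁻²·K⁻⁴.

Without shield: q₀ = σΔ(T⁴)/(1/ε₁+1/ε₂−1) with denominator 4.036.
With shield the two gaps are in series; the resistances add: (1/ε₁+1/ε_s−1)+(1/ε_s+1/ε₂−1) = 3.730+1.869 = 5.600.
Heat-flux ratio q₀/q = 5.600/4.036.

factor ≈ 1.39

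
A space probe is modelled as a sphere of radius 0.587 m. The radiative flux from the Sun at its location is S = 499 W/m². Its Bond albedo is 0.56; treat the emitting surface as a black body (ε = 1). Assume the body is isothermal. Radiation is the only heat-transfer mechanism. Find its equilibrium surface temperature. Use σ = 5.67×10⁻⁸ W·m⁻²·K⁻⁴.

At equilibrium, absorbed power = emitted power.
Absorbing cross-section = πr² = 1.082 m²; emitting surface = 4πr² = 4.330 m² (ratio 4).
(1−a)S·A_cross = εσ·A_surf·T⁴  ⇒  T⁴ = (1−a)S/(4σ).
T⁴ = 0.440·499/(4·5.67×10⁻⁸) = 9.681×10⁸ K⁴.
T = (9.681×10⁸)^(1/4).

T ≈ 176 K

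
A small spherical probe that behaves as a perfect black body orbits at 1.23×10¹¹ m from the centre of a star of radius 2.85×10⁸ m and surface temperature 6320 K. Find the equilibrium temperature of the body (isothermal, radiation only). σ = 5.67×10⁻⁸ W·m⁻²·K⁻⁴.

The star's surface emits σT_*⁴; at distance d the flux is S = σT_*⁴(R_*/d)².
S = 5.67×10⁻⁸·(6320)⁴·(2.85×10⁸/1.23×10¹¹)² = 485.7 W/m².
For an isothermal sphere T⁴ = (1−a)S/(4σ) = 2.141×10⁹ K⁴.

T ≈ 215 K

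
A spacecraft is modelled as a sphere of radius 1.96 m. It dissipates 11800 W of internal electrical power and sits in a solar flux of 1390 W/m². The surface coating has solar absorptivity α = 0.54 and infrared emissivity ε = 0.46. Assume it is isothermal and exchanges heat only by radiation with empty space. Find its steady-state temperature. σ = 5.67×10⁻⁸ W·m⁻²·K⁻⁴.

T ≈ 359 K

At steady state, absorbed solar power + internal power = radiated power.
Absorbed: α·S·A_cross = 0.54·1390·12.07 = 9059 W (cross-section πr²).
Total input = 9059 + 11800 = 20860 W.
Radiated: εσ·A_surf·T⁴ with A_surf = 4πr² = 48.27 m².
T⁴ = 20860/(0.46·5.67×10⁻⁸·48.27) = 1.657×10¹⁰ K⁴.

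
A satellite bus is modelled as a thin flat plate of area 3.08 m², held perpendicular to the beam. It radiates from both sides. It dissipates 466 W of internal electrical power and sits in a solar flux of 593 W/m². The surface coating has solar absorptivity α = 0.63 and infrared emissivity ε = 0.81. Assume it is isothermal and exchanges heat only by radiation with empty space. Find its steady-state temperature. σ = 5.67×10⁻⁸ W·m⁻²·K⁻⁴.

At steady state, absorbed solar power + internal power = radiated power.
Absorbed: α·S·A_cross = 0.63·593·3.080 = 1151 W (cross-section A).
Total input = 1151 + 466 = 1617 W.
Radiated: εσ·A_surf·T⁴ with A_surf = 2A = 6.160 m².
T⁴ = 1617/(0.81·5.67×10⁻⁸·6.160) = 5.714×10⁹ K⁴.

T ≈ 275 K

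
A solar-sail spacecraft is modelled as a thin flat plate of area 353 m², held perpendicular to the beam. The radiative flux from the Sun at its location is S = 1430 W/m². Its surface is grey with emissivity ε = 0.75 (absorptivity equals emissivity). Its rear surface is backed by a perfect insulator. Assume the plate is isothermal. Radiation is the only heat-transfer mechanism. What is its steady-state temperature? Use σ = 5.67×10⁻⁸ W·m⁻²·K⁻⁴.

T ≈ 399 K

At equilibrium, absorbed power = emitted power.
Absorbing cross-section = A = 353.0 m²; emitting surface = A = 353.0 m² (ratio 1).
εS·A_cross = εσ·A_surf·T⁴  ⇒  T⁴ = S/(1σ)   (ε cancels).
T⁴ = 1430/(1·5.67×10⁻⁸) = 2.522×10¹⁰ K⁴.
T = (2.522×10¹⁰)^(1/4).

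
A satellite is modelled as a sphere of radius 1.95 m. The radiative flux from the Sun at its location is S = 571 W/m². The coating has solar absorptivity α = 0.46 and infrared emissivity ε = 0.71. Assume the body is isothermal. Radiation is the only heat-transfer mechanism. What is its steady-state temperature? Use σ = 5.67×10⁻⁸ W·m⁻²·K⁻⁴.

T ≈ 201 K

At equilibrium, absorbed power = emitted power.
Absorbing cross-section = πr² = 11.95 m²; emitting surface = 4πr² = 47.78 m² (ratio 4).
αS·A_cross = εσ·A_surf·T⁴  ⇒  T⁴ = αS/(ε·4σ).
T⁴ = 0.460·571/(0.71·4·5.67×10⁻⁸) = 1.631×10⁹ K⁴.
T = (1.631×10⁹)^(1/4).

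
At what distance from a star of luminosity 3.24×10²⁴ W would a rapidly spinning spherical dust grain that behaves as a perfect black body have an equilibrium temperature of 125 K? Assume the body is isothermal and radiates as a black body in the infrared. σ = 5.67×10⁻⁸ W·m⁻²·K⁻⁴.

For an isothermal black-emitting sphere, (1−a)S·πr² = σ·4πr²·T⁴ ⇒ S = 4σT⁴/(1−a).
S = 4·5.67×10⁻⁸·(125)⁴/1.00 = 55.37 W/m².
Flux falls as S = L/(4πd²), so d = √(L/(4πS)) = √(3.24×10²⁴/(4π·55.37)).

d ≈ 6.82×10¹⁰ m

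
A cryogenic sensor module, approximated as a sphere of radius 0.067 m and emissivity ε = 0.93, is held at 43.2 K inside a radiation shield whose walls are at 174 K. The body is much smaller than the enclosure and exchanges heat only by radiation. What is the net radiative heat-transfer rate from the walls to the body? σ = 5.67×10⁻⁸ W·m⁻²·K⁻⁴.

For a small grey body in a large enclosure: P_net = εσA(T_body⁴ − T_wall⁴).
A = 4πr² = 0.05641 m²; T_body⁴ − T_wall⁴ = 3.483×10⁶ − 9.166×10⁸ = -9.132×10⁸ K⁴.
|P_net| = 0.93·5.67×10⁻⁸·0.05641·9.132×10⁸.

P_net ≈ 2.72 W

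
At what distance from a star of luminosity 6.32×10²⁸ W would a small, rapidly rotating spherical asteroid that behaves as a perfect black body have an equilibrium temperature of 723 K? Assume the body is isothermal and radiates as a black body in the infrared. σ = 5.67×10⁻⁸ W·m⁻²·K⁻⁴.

d ≈ 2.85×10¹¹ m

For an isothermal black-emitting sphere, (1−a)S·πr² = σ·4πr²·T⁴ ⇒ S = 4σT⁴/(1−a).
S = 4·5.67×10⁻⁸·(723)⁴/1.00 = 61970 W/m².
Flux falls as S = L/(4πd²), so d = √(L/(4πS)) = √(6.32×10²⁸/(4π·61970)).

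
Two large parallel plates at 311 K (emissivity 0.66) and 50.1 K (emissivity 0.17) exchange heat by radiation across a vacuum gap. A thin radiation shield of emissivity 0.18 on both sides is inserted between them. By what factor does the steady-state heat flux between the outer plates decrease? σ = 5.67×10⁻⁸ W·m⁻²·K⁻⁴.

factor ≈ 2.58

Without shield: q₀ = σΔ(T⁴)/(1/ε₁+1/ε₂−1) with denominator 6.398.
With shield the two gaps are in series; the resistances add: (1/ε₁+1/ε_s−1)+(1/ε_s+1/ε₂−1) = 6.071+10.44 = 16.51.
Heat-flux ratio q₀/q = 16.51/6.398.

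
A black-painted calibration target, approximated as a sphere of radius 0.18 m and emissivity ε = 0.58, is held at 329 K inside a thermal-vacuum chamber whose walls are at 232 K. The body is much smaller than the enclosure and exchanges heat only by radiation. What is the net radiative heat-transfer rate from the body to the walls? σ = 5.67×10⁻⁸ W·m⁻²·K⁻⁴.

P_net ≈ 118 W

For a small grey body in a large enclosure: P_net = εσA(T_body⁴ − T_wall⁴).
A = 4πr² = 0.4072 m²; T_body⁴ − T_wall⁴ = 1.172×10¹⁰ − 2.897×10⁹ = 8.819×10⁹ K⁴.
|P_net| = 0.58·5.67×10⁻⁸·0.4072·8.819×10⁹.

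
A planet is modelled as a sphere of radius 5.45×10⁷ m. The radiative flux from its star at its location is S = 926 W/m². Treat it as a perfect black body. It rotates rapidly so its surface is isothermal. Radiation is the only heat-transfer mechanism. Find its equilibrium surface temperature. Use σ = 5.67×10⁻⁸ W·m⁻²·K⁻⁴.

T ≈ 253 K

At equilibrium, absorbed power = emitted power.
Absorbing cross-section = πr² = 9.331×10¹⁵ m²; emitting surface = 4πr² = 3.733×10¹⁶ m² (ratio 4).
S·A_cross = εσ·A_surf·T⁴  ⇒  T⁴ = S/(4σ).
T⁴ = 1.00·926/(4·5.67×10⁻⁸) = 4.083×10⁹ K⁴.
T = (4.083×10⁹)^(1/4).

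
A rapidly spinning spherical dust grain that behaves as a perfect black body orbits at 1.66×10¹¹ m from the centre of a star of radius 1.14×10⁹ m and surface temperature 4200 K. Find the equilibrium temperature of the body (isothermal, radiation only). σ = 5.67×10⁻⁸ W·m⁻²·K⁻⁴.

T ≈ 246 K

The star's surface emits σT_*⁴; at distance d the flux is S = σT_*⁴(R_*/d)².
S = 5.67×10⁻⁸·(4200)⁴·(1.14×10⁹/1.66×10¹¹)² = 832.1 W/m².
For an isothermal sphere T⁴ = (1−a)S/(4σ) = 3.669×10⁹ K⁴.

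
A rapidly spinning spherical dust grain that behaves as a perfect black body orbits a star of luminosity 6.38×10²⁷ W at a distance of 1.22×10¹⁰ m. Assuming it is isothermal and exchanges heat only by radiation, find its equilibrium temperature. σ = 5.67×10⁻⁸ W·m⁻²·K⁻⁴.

First find the stellar flux at distance d: S = L/(4πd²) = 6.38×10²⁷/(4π·(1.22×10¹⁰)²) = 3.411×10⁶ W/m².
For an isothermal sphere, absorbed (1−a)S·πr² = emitted σ·4πr²·T⁴, so T⁴ = (1−a)S/(4σ).
T⁴ = 1.00·3.411×10⁶/(4·5.67×10⁻⁸) = 1.504×10¹³ K⁴.

T ≈ 1970 K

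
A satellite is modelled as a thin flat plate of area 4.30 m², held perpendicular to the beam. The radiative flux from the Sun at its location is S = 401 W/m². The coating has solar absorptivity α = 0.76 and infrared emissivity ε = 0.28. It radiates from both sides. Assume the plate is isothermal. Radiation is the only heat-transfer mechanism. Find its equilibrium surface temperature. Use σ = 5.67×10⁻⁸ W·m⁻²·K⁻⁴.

T ≈ 313 K

At equilibrium, absorbed power = emitted power.
Absorbing cross-section = A = 4.300 m²; emitting surface = 2A = 8.600 m² (ratio 2).
αS·A_cross = εσ·A_surf·T⁴  ⇒  T⁴ = αS/(ε·2σ).
T⁴ = 0.760·401/(0.28·2·5.67×10⁻⁸) = 9.598×10⁹ K⁴.
T = (9.598×10⁹)^(1/4).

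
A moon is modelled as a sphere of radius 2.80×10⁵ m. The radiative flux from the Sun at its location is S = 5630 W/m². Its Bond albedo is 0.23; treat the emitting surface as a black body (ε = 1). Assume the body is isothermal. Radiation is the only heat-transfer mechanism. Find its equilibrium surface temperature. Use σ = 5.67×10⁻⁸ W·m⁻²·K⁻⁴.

T ≈ 372 K

At equilibrium, absorbed power = emitted power.
Absorbing cross-section = πr² = 2.463×10¹¹ m²; emitting surface = 4πr² = 9.852×10¹¹ m² (ratio 4).
(1−a)S·A_cross = εσ·A_surf·T⁴  ⇒  T⁴ = (1−a)S/(4σ).
T⁴ = 0.770·5630/(4·5.67×10⁻⁸) = 1.911×10¹⁰ K⁴.
T = (1.911×10¹⁰)^(1/4).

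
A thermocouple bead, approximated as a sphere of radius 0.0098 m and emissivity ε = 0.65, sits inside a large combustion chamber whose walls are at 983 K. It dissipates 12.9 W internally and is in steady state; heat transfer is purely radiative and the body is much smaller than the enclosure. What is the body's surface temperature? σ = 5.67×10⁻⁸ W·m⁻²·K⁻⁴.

For a small grey body in a large enclosure, net radiated power = εσA(T⁴ − T_w⁴).
Steady state: P = εσA(T⁴ − T_w⁴) with A = 4πr² = 0.001207 m².
T⁴ = P/(εσA) + T_w⁴ = 12.9/(0.65·5.67×10⁻⁸·0.001207) + (983)⁴
    = 2.900×10¹¹ + 9.337×10¹¹ = 1.224×10¹² K⁴.

T ≈ 1050 K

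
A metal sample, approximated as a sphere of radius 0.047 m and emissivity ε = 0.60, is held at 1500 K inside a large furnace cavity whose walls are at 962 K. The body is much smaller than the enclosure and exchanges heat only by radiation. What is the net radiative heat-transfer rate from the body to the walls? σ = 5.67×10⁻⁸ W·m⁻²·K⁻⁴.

For a small grey body in a large enclosure: P_net = εσA(T_body⁴ − T_wall⁴).
A = 4πr² = 0.02776 m²; T_body⁴ − T_wall⁴ = 5.062×10¹² − 8.564×10¹¹ = 4.206×10¹² K⁴.
|P_net| = 0.60·5.67×10⁻⁸·0.02776·4.206×10¹².

P_net ≈ 3970 W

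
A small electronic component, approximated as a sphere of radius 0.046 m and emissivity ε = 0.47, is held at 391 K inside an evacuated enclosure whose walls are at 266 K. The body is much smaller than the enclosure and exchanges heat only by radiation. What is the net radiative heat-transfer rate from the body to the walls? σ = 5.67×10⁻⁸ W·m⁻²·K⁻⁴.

P_net ≈ 13.0 W

For a small grey body in a large enclosure: P_net = εσA(T_body⁴ − T_wall⁴).
A = 4πr² = 0.02659 m²; T_body⁴ − T_wall⁴ = 2.337×10¹⁰ − 5.006×10⁹ = 1.837×10¹⁰ K⁴.
|P_net| = 0.47·5.67×10⁻⁸·0.02659·1.837×10¹⁰.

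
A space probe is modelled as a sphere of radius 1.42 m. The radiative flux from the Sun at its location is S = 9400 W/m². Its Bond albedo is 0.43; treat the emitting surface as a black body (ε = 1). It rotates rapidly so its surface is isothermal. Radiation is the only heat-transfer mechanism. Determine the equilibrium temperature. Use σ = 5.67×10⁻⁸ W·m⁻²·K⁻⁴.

At equilibrium, absorbed power = emitted power.
Absorbing cross-section = πr² = 6.335 m²; emitting surface = 4πr² = 25.34 m² (ratio 4).
(1−a)S·A_cross = εσ·A_surf·T⁴  ⇒  T⁴ = (1−a)S/(4σ).
T⁴ = 0.570·9400/(4·5.67×10⁻⁸) = 2.362×10¹⁰ K⁴.
T = (2.362×10¹⁰)^(1/4).

T ≈ 392 K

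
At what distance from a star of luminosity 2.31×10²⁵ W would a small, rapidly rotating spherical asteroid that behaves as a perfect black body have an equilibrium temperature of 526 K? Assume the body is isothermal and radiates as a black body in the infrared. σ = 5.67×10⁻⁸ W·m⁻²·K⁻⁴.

d ≈ 1.03×10¹⁰ m

For an isothermal black-emitting sphere, (1−a)S·πr² = σ·4πr²·T⁴ ⇒ S = 4σT⁴/(1−a).
S = 4·5.67×10⁻⁸·(526)⁴/1.00 = 17360 W/m².
Flux falls as S = L/(4πd²), so d = √(L/(4πS)) = √(2.31×10²⁵/(4π·17360)).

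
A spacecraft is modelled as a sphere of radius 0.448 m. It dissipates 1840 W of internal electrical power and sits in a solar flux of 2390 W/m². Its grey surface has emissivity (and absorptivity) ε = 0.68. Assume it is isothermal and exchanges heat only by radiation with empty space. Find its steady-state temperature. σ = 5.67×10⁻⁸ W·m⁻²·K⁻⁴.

At steady state, absorbed solar power + internal power = radiated power.
Absorbed: α·S·A_cross = 0.68·2390·0.6305 = 1025 W (cross-section πr²).
Total input = 1025 + 1840 = 2865 W.
Radiated: εσ·A_surf·T⁴ with A_surf = 4πr² = 2.522 m².
T⁴ = 2865/(0.68·5.67×10⁻⁸·2.522) = 2.946×10¹⁰ K⁴.

T ≈ 414 K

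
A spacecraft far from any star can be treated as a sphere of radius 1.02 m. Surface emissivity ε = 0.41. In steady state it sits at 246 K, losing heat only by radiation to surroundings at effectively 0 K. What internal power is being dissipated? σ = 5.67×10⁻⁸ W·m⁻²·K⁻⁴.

P ≈ 1110 W

Steady state: P = εσA T⁴.
A = 4πr² = 13.07 m²; T⁴ = (246)⁴ = 3.662×10⁹ K⁴.
P = 0.41 × 5.67×10⁻⁸ × 13.07 × 3.662×10⁹.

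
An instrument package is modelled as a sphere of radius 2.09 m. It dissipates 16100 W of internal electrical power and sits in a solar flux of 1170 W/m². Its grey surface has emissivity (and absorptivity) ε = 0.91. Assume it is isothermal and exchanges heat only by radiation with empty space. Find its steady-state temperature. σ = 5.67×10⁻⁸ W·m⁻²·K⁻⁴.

T ≈ 323 K

At steady state, absorbed solar power + internal power = radiated power.
Absorbed: α·S·A_cross = 0.91·1170·13.72 = 14610 W (cross-section πr²).
Total input = 14610 + 16100 = 30710 W.
Radiated: εσ·A_surf·T⁴ with A_surf = 4πr² = 54.89 m².
T⁴ = 30710/(0.91·5.67×10⁻⁸·54.89) = 1.084×10¹⁰ K⁴.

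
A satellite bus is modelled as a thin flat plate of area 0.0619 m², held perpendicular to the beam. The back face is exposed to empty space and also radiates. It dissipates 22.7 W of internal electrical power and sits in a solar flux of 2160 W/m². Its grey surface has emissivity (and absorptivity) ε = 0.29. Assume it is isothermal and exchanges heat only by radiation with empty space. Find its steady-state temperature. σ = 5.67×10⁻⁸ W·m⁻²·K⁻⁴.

T ≈ 417 K

At steady state, absorbed solar power + internal power = radiated power.
Absorbed: α·S·A_cross = 0.29·2160·0.06190 = 38.77 W (cross-section A).
Total input = 38.77 + 22.7 = 61.47 W.
Radiated: εσ·A_surf·T⁴ with A_surf = 2A = 0.1238 m².
T⁴ = 61.47/(0.29·5.67×10⁻⁸·0.1238) = 3.020×10¹⁰ K⁴.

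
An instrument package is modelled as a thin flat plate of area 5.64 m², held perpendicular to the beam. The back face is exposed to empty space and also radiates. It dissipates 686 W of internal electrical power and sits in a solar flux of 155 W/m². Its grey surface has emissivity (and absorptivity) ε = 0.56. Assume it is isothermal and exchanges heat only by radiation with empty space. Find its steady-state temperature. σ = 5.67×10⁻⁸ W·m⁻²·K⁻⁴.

T ≈ 239 K

At steady state, absorbed solar power + internal power = radiated power.
Absorbed: α·S·A_cross = 0.56·155·5.640 = 489.6 W (cross-section A).
Total input = 489.6 + 686 = 1176 W.
Radiated: εσ·A_surf·T⁴ with A_surf = 2A = 11.28 m².
T⁴ = 1176/(0.56·5.67×10⁻⁸·11.28) = 3.282×10⁹ K⁴.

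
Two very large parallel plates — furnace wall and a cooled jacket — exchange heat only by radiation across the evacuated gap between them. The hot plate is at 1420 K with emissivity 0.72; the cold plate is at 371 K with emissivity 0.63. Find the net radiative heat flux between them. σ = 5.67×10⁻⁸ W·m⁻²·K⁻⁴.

For two infinite grey parallel plates, q = σ(T₁⁴ − T₂⁴)/(1/ε₁ + 1/ε₂ − 1).
T₁⁴ − T₂⁴ = 4.066×10¹² − 1.895×10¹⁰ = 4.047×10¹² K⁴.
1/ε₁ + 1/ε₂ − 1 = 1.389 + 1.587 − 1 = 1.976.
q = 5.67×10⁻⁸ × 4.047×10¹² / 1.976.

q ≈ 1.16×10⁵ W/m²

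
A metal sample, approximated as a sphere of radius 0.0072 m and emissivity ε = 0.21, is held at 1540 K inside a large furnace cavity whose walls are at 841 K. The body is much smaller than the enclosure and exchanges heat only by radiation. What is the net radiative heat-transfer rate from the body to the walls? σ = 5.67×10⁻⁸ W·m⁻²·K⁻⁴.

P_net ≈ 39.7 W

For a small grey body in a large enclosure: P_net = εσA(T_body⁴ − T_wall⁴).
A = 4πr² = 6.514×10⁻⁴ m²; T_body⁴ − T_wall⁴ = 5.624×10¹² − 5.002×10¹¹ = 5.124×10¹² K⁴.
|P_net| = 0.21·5.67×10⁻⁸·6.514×10⁻⁴·5.124×10¹².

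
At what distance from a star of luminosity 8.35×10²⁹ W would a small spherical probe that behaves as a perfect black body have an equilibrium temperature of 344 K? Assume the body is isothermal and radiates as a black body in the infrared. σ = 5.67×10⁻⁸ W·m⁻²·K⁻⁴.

d ≈ 4.57×10¹² m

For an isothermal black-emitting sphere, (1−a)S·πr² = σ·4πr²·T⁴ ⇒ S = 4σT⁴/(1−a).
S = 4·5.67×10⁻⁸·(344)⁴/1.00 = 3176 W/m².
Flux falls as S = L/(4πd²), so d = √(L/(4πS)) = √(8.35×10²⁹/(4π·3176)).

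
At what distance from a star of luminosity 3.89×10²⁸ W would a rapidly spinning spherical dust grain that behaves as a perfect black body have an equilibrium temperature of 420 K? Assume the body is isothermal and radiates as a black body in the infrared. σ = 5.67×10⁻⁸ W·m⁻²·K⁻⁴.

For an isothermal black-emitting sphere, (1−a)S·πr² = σ·4πr²·T⁴ ⇒ S = 4σT⁴/(1−a).
S = 4·5.67×10⁻⁸·(420)⁴/1.00 = 7057 W/m².
Flux falls as S = L/(4πd²), so d = √(L/(4πS)) = √(3.89×10²⁸/(4π·7057)).

d ≈ 6.62×10¹¹ m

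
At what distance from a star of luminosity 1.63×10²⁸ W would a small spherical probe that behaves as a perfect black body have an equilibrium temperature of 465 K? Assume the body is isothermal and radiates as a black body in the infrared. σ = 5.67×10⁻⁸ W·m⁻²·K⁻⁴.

For an isothermal black-emitting sphere, (1−a)S·πr² = σ·4πr²·T⁴ ⇒ S = 4σT⁴/(1−a).
S = 4·5.67×10⁻⁸·(465)⁴/1.00 = 10600 W/m².
Flux falls as S = L/(4πd²), so d = √(L/(4πS)) = √(1.63×10²⁸/(4π·10600)).

d ≈ 3.50×10¹¹ m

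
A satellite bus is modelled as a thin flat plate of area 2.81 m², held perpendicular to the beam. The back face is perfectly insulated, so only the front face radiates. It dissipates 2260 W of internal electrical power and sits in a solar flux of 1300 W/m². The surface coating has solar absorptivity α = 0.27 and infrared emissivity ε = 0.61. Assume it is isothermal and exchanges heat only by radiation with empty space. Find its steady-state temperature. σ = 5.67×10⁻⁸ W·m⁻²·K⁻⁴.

T ≈ 428 K

At steady state, absorbed solar power + internal power = radiated power.
Absorbed: α·S·A_cross = 0.27·1300·2.810 = 986.3 W (cross-section A).
Total input = 986.3 + 2260 = 3246 W.
Radiated: εσ·A_surf·T⁴ with A_surf = A = 2.810 m².
T⁴ = 3246/(0.61·5.67×10⁻⁸·2.810) = 3.340×10¹⁰ K⁴.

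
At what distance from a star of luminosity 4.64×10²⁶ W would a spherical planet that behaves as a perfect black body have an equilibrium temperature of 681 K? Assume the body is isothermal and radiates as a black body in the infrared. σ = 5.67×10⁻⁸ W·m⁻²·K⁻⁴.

d ≈ 2.75×10¹⁰ m

For an isothermal black-emitting sphere, (1−a)S·πr² = σ·4πr²·T⁴ ⇒ S = 4σT⁴/(1−a).
S = 4·5.67×10⁻⁸·(681)⁴/1.00 = 48780 W/m².
Flux falls as S = L/(4πd²), so d = √(L/(4πS)) = √(4.64×10²⁶/(4π·48780)).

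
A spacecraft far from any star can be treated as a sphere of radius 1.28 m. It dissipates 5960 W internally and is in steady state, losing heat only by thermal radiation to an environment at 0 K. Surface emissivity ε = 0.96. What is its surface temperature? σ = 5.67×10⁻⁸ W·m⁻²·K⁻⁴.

T ≈ 270 K

Steady state: internal power = radiated power, P = εσA T⁴.
Radiating area A = 4πr² = 20.59 m².
T⁴ = P/(εσA) = 5960/(0.96·5.67×10⁻⁸·20.59) = 5.318×10⁹ K⁴.
T = (5.318×10⁹)^(1/4).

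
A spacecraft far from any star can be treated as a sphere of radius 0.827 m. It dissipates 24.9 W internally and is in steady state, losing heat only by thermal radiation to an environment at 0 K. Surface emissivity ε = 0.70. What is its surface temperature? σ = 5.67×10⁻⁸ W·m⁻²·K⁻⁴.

T ≈ 92.4 K

Steady state: internal power = radiated power, P = εσA T⁴.
Radiating area A = 4πr² = 8.595 m².
T⁴ = P/(εσA) = 24.9/(0.70·5.67×10⁻⁸·8.595) = 7.300×10⁷ K⁴.
T = (7.300×10⁷)^(1/4).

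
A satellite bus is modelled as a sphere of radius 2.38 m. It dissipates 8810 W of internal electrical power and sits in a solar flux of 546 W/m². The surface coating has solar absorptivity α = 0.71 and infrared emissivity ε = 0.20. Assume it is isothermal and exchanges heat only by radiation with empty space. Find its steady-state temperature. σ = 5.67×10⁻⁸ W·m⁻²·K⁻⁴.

At steady state, absorbed solar power + internal power = radiated power.
Absorbed: α·S·A_cross = 0.71·546·17.80 = 6899 W (cross-section πr²).
Total input = 6899 + 8810 = 15710 W.
Radiated: εσ·A_surf·T⁴ with A_surf = 4πr² = 71.18 m².
T⁴ = 15710/(0.20·5.67×10⁻⁸·71.18) = 1.946×10¹⁰ K⁴.

T ≈ 373 K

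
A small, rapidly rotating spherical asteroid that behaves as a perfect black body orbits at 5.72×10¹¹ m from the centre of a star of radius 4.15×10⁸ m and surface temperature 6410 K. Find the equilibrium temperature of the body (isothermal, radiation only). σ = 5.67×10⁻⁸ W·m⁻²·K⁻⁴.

T ≈ 122 K

The star's surface emits σT_*⁴; at distance d the flux is S = σT_*⁴(R_*/d)².
S = 5.67×10⁻⁸·(6410)⁴·(4.15×10⁸/5.72×10¹¹)² = 50.39 W/m².
For an isothermal sphere T⁴ = (1−a)S/(4σ) = 2.222×10⁸ K⁴.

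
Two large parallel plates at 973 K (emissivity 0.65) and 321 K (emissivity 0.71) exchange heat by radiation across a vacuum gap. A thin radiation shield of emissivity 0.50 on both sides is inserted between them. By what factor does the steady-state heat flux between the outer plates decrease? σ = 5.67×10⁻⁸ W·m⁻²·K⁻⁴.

factor ≈ 2.54

Without shield: q₀ = σΔ(T⁴)/(1/ε₁+1/ε₂−1) with denominator 1.947.
With shield the two gaps are in series; the resistances add: (1/ε₁+1/ε_s−1)+(1/ε_s+1/ε₂−1) = 2.538+2.408 = 4.947.
Heat-flux ratio q₀/q = 4.947/1.947.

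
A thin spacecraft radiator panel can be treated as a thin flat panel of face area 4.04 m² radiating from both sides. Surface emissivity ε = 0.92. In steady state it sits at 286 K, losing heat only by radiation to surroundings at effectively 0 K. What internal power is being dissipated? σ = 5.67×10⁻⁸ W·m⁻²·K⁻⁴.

Steady state: P = εσA T⁴.
A = 2·4.04 = 8.080 m²; T⁴ = (286)⁴ = 6.691×10⁹ K⁴.
P = 0.92 × 5.67×10⁻⁸ × 8.080 × 6.691×10⁹.

P ≈ 2820 W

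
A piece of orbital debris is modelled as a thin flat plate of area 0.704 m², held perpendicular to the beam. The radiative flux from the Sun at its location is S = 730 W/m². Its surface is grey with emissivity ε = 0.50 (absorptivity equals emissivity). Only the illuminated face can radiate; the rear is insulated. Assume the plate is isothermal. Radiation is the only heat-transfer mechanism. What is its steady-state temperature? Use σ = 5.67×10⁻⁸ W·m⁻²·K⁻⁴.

T ≈ 337 K

At equilibrium, absorbed power = emitted power.
Absorbing cross-section = A = 0.7040 m²; emitting surface = A = 0.7040 m² (ratio 1).
εS·A_cross = εσ·A_surf·T⁴  ⇒  T⁴ = S/(1σ)   (ε cancels).
T⁴ = 730/(1·5.67×10⁻⁸) = 1.287×10¹⁰ K⁴.
T = (1.287×10¹⁰)^(1/4).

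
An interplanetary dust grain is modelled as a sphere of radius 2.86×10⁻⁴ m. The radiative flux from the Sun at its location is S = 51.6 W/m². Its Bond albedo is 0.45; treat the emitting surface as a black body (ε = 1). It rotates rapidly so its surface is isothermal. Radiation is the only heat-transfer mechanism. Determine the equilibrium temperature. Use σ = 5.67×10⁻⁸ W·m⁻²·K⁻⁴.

T ≈ 106 K

At equilibrium, absorbed power = emitted power.
Absorbing cross-section = πr² = 2.570×10⁻⁷ m²; emitting surface = 4πr² = 1.028×10⁻⁶ m² (ratio 4).
(1−a)S·A_cross = εσ·A_surf·T⁴  ⇒  T⁴ = (1−a)S/(4σ).
T⁴ = 0.550·51.6/(4·5.67×10⁻⁸) = 1.251×10⁸ K⁴.
T = (1.251×10⁸)^(1/4).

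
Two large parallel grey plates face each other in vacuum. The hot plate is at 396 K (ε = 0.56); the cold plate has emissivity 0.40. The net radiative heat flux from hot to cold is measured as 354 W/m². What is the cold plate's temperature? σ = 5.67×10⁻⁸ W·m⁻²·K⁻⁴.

q = σ(T₁⁴ − T₂⁴)/(1/ε₁ + 1/ε₂ − 1); denominator = 3.286.
T₂⁴ = T₁⁴ − q·(1/ε₁+1/ε₂−1)/σ = 2.459×10¹⁰ − 354·3.286/5.67×10⁻⁸
    = 4.077×10⁹ K⁴.

T₂ ≈ 253 K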